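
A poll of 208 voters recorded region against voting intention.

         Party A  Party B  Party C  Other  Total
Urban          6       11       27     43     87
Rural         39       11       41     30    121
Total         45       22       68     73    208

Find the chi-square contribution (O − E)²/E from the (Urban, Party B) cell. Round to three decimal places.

Row total (Urban) = 87; column total (Party B) = 22; N = 208.
Expected count E = 87 × 22 / 208 = 9.2019.
Contribution = (O − E)²/E = (11 − 9.2019)² / 9.2019 = 0.351.

0.351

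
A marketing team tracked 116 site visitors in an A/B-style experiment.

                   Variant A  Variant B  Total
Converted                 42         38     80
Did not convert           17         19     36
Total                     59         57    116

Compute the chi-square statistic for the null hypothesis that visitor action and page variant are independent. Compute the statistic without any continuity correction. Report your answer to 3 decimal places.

0.277

Grand total N = 116.
Expected counts (row total × column total / N):
  Converted, Variant A: 80×59/116 = 40.6897
  Converted, Variant B: 80×57/116 = 39.3103
  Did not convert, Variant A: 36×59/116 = 18.3103
  Did not convert, Variant B: 36×57/116 = 17.6897
Contributions (O − E)²/E:
  (42 − 40.6897)²/40.6897 = 0.0422
  (38 − 39.3103)²/39.3103 = 0.0437
  (17 − 18.3103)²/18.3103 = 0.0938
  (19 − 17.6897)²/17.6897 = 0.0971
χ² = 0.0422 + 0.0437 + 0.0938 + 0.0971 = 0.277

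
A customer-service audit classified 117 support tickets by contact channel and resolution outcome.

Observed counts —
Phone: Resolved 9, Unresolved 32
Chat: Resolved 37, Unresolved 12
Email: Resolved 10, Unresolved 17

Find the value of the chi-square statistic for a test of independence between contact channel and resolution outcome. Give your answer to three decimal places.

Row totals: 41, 49, 27. Column totals: 56, 61. Grand total N = 117.
Expected counts (row total × column total / N):
  Phone, Resolved: 41×56/117 = 19.6239
  Phone, Unresolved: 41×61/117 = 21.3761
  Chat, Resolved: 49×56/117 = 23.4530
  Chat, Unresolved: 49×61/117 = 25.5470
  Email, Resolved: 27×56/117 = 12.9231
  Email, Unresolved: 27×61/117 = 14.0769
Contributions (O − E)²/E:
  (9 − 19.6239)²/19.6239 = 5.7515
  (32 − 21.3761)²/21.3761 = 5.2801
  (37 − 23.4530)²/23.4530 = 7.8251
  (12 − 25.5470)²/25.5470 = 7.1837
  (10 − 12.9231)²/12.9231 = 0.6612
  (17 − 14.0769)²/14.0769 = 0.6070
χ² = 5.7515 + 5.2801 + 7.8251 + 7.1837 + 0.6612 + 0.6070 = 27.309

27.309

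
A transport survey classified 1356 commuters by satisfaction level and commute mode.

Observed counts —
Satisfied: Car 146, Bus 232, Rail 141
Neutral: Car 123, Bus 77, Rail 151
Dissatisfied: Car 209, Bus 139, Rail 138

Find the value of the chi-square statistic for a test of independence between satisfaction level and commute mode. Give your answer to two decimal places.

72.33

Row totals: 519, 351, 486. Column totals: 478, 448, 430. Grand total N = 1356.
Expected counts (row total × column total / N):
  Satisfied, Car: 519×478/1356 = 182.951
  Satisfied, Bus: 519×448/1356 = 171.469
  Satisfied, Rail: 519×430/1356 = 164.580
  Neutral, Car: 351×478/1356 = 123.730
  Neutral, Bus: 351×448/1356 = 115.965
  Neutral, Rail: 351×430/1356 = 111.305
  Dissatisfied, Car: 486×478/1356 = 171.319
  Dissatisfied, Bus: 486×448/1356 = 160.566
  Dissatisfied, Rail: 486×430/1356 = 154.115
Contributions (O − E)²/E:
  (146 − 182.951)²/182.951 = 7.4631
  (232 − 171.469)²/171.469 = 21.3683
  (141 − 164.580)²/164.580 = 3.3784
  (123 − 123.730)²/123.730 = 0.0043
  (77 − 115.965)²/115.965 = 13.0925
  (151 − 111.305)²/111.305 = 14.1565
  (209 − 171.319)²/171.319 = 8.2878
  (139 − 160.566)²/160.566 = 2.8966
  (138 − 154.115)²/154.115 = 1.6851
χ² = 7.4631 + 21.3683 + 3.3784 + 0.0043 + 13.0925 + 14.1565 + 8.2878 + 2.8966 + 1.6851 = 72.33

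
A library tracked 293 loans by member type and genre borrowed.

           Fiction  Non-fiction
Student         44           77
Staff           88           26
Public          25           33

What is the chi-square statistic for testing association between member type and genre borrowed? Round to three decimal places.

42.536

Row totals: 121, 114, 58. Column totals: 157, 136. Grand total N = 293.
Expected counts (row total × column total / N):
  Student, Fiction: 121×157/293 = 64.8362
  Student, Non-fiction: 121×136/293 = 56.1638
  Staff, Fiction: 114×157/293 = 61.0853
  Staff, Non-fiction: 114×136/293 = 52.9147
  Public, Fiction: 58×157/293 = 31.0785
  Public, Non-fiction: 58×136/293 = 26.9215
Contributions (O − E)²/E:
  (44 − 64.8362)²/64.8362 = 6.6961
  (77 − 56.1638)²/56.1638 = 7.7300
  (88 − 61.0853)²/61.0853 = 11.8588
  (26 − 52.9147)²/52.9147 = 13.6900
  (25 − 31.0785)²/31.0785 = 1.1889
  (33 − 26.9215)²/26.9215 = 1.3724
χ² = 6.6961 + 7.7300 + 11.8588 + 13.6900 + 1.1889 + 1.3724 = 42.536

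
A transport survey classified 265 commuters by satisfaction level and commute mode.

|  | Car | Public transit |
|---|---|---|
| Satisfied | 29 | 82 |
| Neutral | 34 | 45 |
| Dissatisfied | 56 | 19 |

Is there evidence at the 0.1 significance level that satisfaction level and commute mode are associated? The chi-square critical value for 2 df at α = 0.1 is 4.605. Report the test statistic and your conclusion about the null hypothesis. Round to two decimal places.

Row totals: 111, 79, 75. Column totals: 119, 146. Grand total N = 265.
Expected counts (row total × column total / N):
  Satisfied, Car: 111×119/265 = 49.845
  Satisfied, Public transit: 111×146/265 = 61.155
  Neutral, Car: 79×119/265 = 35.475
  Neutral, Public transit: 79×146/265 = 43.525
  Dissatisfied, Car: 75×119/265 = 33.679
  Dissatisfied, Public transit: 75×146/265 = 41.321
Contributions (O − E)²/E:
  (29 − 49.845)²/49.845 = 8.7173
  (82 − 61.155)²/61.155 = 7.1051
  (34 − 35.475)²/35.475 = 0.0613
  (45 − 43.525)²/43.525 = 0.0500
  (56 − 33.679)²/33.679 = 14.7934
  (19 − 41.321)²/41.321 = 12.0575
χ² = 8.7173 + 7.1051 + 0.0613 + 0.0500 + 14.7934 + 12.0575 = 42.78
df = (3−1)(2−1) = 2. Since 42.78 > 4.605, reject the null hypothesis of independence at α = 0.1.

42.78; reject H₀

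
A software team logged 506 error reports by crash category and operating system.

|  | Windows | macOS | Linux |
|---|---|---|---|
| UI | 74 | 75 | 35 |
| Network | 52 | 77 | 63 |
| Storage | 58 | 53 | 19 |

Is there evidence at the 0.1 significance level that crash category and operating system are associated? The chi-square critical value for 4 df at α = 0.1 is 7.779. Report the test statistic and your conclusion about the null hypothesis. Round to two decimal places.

Row totals: 184, 192, 130. Column totals: 184, 205, 117. Grand total N = 506.
Expected counts (row total × column total / N):
  UI, Windows: 184×184/506 = 66.909
  UI, macOS: 184×205/506 = 74.545
  UI, Linux: 184×117/506 = 42.545
  Network, Windows: 192×184/506 = 69.818
  Network, macOS: 192×205/506 = 77.787
  Network, Linux: 192×117/506 = 44.395
  Storage, Windows: 130×184/506 = 47.273
  Storage, macOS: 130×205/506 = 52.668
  Storage, Linux: 130×117/506 = 30.059
Contributions (O − E)²/E:
  (74 − 66.909)²/66.909 = 0.7515
  (75 − 74.545)²/74.545 = 0.0028
  (35 − 42.545)²/42.545 = 1.3380
  (52 − 69.818)²/69.818 = 4.5473
  (77 − 77.787)²/77.787 = 0.0080
  (63 − 44.395)²/44.395 = 7.7970
  (58 − 47.273)²/47.273 = 2.4341
  (53 − 52.668)²/52.668 = 0.0021
  (19 − 30.059)²/30.059 = 4.0687
χ² = 0.7515 + 0.0028 + 1.3380 + 4.5473 + 0.0080 + 7.7970 + 2.4341 + 0.0021 + 4.0687 = 20.95
df = (3−1)(3−1) = 4. Since 20.95 > 7.779, reject the null hypothesis of independence at α = 0.1.

20.95; reject H₀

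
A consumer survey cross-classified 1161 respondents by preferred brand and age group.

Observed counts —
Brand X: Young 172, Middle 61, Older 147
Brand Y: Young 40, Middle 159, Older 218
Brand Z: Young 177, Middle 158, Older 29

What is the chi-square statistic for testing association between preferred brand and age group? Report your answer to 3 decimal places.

276.817

Row totals: 380, 417, 364. Column totals: 389, 378, 394. Grand total N = 1161.
Expected counts (row total × column total / N):
  Brand X, Young: 380×389/1161 = 127.3213
  Brand X, Middle: 380×378/1161 = 123.7209
  Brand X, Older: 380×394/1161 = 128.9578
  Brand Y, Young: 417×389/1161 = 139.7183
  Brand Y, Middle: 417×378/1161 = 135.7674
  Brand Y, Older: 417×394/1161 = 141.5142
  Brand Z, Young: 364×389/1161 = 121.9604
  Brand Z, Middle: 364×378/1161 = 118.5116
  Brand Z, Older: 364×394/1161 = 123.5280
Contributions (O − E)²/E:
  (172 − 127.3213)²/127.3213 = 15.6783
  (61 − 123.7209)²/123.7209 = 31.7967
  (147 − 128.9578)²/128.9578 = 2.5242
  (40 − 139.7183)²/139.7183 = 71.1699
  (159 − 135.7674)²/135.7674 = 3.9756
  (218 − 141.5142)²/141.5142 = 41.3392
  (177 − 121.9604)²/121.9604 = 24.8389
  (158 − 118.5116)²/118.5116 = 13.1576
  (29 − 123.5280)²/123.5280 = 72.3362
χ² = 15.6783 + 31.7967 + 2.5242 + 71.1699 + 3.9756 + 41.3392 + 24.8389 + 13.1576 + 72.3362 = 276.817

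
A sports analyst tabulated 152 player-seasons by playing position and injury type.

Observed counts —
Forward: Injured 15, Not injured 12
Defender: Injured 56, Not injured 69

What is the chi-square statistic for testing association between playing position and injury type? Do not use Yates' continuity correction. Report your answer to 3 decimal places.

1.032

Row totals: 27, 125. Column totals: 71, 81. Grand total N = 152.
Expected counts (row total × column total / N):
  Forward, Injured: 27×71/152 = 12.6118
  Forward, Not injured: 27×81/152 = 14.3882
  Defender, Injured: 125×71/152 = 58.3882
  Defender, Not injured: 125×81/152 = 66.6118
Contributions (O − E)²/E:
  (15 − 12.6118)²/12.6118 = 0.4522
  (12 − 14.3882)²/14.3882 = 0.3964
  (56 − 58.3882)²/58.3882 = 0.0977
  (69 − 66.6118)²/66.6118 = 0.0856
χ² = 0.4522 + 0.3964 + 0.0977 + 0.0856 = 1.032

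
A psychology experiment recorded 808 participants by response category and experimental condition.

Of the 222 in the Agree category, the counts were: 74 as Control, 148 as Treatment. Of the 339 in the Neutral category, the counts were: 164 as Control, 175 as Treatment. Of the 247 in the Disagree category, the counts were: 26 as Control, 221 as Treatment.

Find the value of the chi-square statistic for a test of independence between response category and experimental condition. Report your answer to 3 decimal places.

Row totals: 222, 339, 247. Column totals: 264, 544. Grand total N = 808.
Expected counts (row total × column total / N):
  Agree, Control: 222×264/808 = 72.53465
  Agree, Treatment: 222×544/808 = 149.46535
  Neutral, Control: 339×264/808 = 110.76238
  Neutral, Treatment: 339×544/808 = 228.23762
  Disagree, Control: 247×264/808 = 80.70297
  Disagree, Treatment: 247×544/808 = 166.29703
Contributions (O − E)²/E:
  (74 − 72.53465)²/72.53465 = 0.0296
  (148 − 149.46535)²/149.46535 = 0.0144
  (164 − 110.76238)²/110.76238 = 25.5885
  (175 − 228.23762)²/228.23762 = 12.4180
  (26 − 80.70297)²/80.70297 = 37.0794
  (221 − 166.29703)²/166.29703 = 17.9944
χ² = 0.0296 + 0.0144 + 25.5885 + 12.4180 + 37.0794 + 17.9944 = 93.124

93.124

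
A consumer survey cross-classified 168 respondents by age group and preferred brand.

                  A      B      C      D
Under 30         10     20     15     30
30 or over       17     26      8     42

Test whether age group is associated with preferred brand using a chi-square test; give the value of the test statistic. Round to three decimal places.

Row totals: 75, 93. Column totals: 27, 46, 23, 72. Grand total N = 168.
Expected counts (row total × column total / N):
  Under 30, A: 75×27/168 = 12.0536
  Under 30, B: 75×46/168 = 20.5357
  Under 30, C: 75×23/168 = 10.2679
  Under 30, D: 75×72/168 = 32.1429
  30 or over, A: 93×27/168 = 14.9464
  30 or over, B: 93×46/168 = 25.4643
  30 or over, C: 93×23/168 = 12.7321
  30 or over, D: 93×72/168 = 39.8571
Contributions (O − E)²/E:
  (10 − 12.0536)²/12.0536 = 0.3499
  (20 − 20.5357)²/20.5357 = 0.0140
  (15 − 10.2679)²/10.2679 = 2.1809
  (30 − 32.1429)²/32.1429 = 0.1429
  (17 − 14.9464)²/14.9464 = 0.2822
  (26 − 25.4643)²/25.4643 = 0.0113
  (8 − 12.7321)²/12.7321 = 1.7588
  (42 − 39.8571)²/39.8571 = 0.1152
χ² = 0.3499 + 0.0140 + 2.1809 + 0.1429 + 0.2822 + 0.0113 + 1.7588 + 0.1152 = 4.855

4.855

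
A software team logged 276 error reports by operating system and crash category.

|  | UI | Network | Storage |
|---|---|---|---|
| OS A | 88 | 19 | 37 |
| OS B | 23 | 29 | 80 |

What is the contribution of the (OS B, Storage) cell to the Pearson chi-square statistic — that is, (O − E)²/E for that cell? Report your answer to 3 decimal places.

Row total (OS B) = 132; column total (Storage) = 117; N = 276.
Expected count E = 132 × 117 / 276 = 55.9565.
Contribution = (O − E)²/E = (80 − 55.9565)² / 55.9565 = 10.331.

10.331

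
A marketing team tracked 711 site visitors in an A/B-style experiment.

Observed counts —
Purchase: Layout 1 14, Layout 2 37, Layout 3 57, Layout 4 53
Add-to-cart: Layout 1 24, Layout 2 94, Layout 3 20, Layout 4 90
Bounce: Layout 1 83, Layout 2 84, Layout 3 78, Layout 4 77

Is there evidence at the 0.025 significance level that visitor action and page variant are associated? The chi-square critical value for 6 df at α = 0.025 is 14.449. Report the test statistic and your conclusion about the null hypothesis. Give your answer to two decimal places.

Row totals: 161, 228, 322. Column totals: 121, 215, 155, 220. Grand total N = 711.
Expected counts (row total × column total / N):
  Purchase, Layout 1: 161×121/711 = 27.399
  Purchase, Layout 2: 161×215/711 = 48.685
  Purchase, Layout 3: 161×155/711 = 35.098
  Purchase, Layout 4: 161×220/711 = 49.817
  Add-to-cart, Layout 1: 228×121/711 = 38.802
  Add-to-cart, Layout 2: 228×215/711 = 68.945
  Add-to-cart, Layout 3: 228×155/711 = 49.705
  Add-to-cart, Layout 4: 228×220/711 = 70.549
  Bounce, Layout 1: 322×121/711 = 54.799
  Bounce, Layout 2: 322×215/711 = 97.370
  Bounce, Layout 3: 322×155/711 = 70.197
  Bounce, Layout 4: 322×220/711 = 99.634
Contributions (O − E)²/E:
  (14 − 27.399)²/27.399 = 6.5525
  (37 − 48.685)²/48.685 = 2.8045
  (57 − 35.098)²/35.098 = 13.6674
  (53 − 49.817)²/49.817 = 0.2034
  (24 − 38.802)²/38.802 = 5.6466
  (94 − 68.945)²/68.945 = 9.1051
  (20 − 49.705)²/49.705 = 17.7525
  (90 − 70.549)²/70.549 = 5.3628
  (83 − 54.799)²/54.799 = 14.5130
  (84 − 97.370)²/97.370 = 1.8359
  (78 − 70.197)²/70.197 = 0.8674
  (77 − 99.634)²/99.634 = 5.1418
χ² = 6.5525 + 2.8045 + 13.6674 + 0.2034 + 5.6466 + 9.1051 + 17.7525 + 5.3628 + 14.5130 + 1.8359 + 0.8674 + 5.1418 = 83.45
df = (3−1)(4−1) = 6. Since 83.45 > 14.449, reject the null hypothesis of independence at α = 0.025.

83.45; reject H₀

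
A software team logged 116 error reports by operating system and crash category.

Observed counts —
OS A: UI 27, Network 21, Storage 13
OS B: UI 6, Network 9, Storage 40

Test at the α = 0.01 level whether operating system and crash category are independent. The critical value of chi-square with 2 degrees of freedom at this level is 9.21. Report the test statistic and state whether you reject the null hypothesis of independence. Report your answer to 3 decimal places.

Row totals: 61, 55. Column totals: 33, 30, 53. Grand total N = 116.
Expected counts (row total × column total / N):
  OS A, UI: 61×33/116 = 17.3534
  OS A, Network: 61×30/116 = 15.7759
  OS A, Storage: 61×53/116 = 27.8707
  OS B, UI: 55×33/116 = 15.6466
  OS B, Network: 55×30/116 = 14.2241
  OS B, Storage: 55×53/116 = 25.1293
Contributions (O − E)²/E:
  (27 − 17.3534)²/17.3534 = 5.3625
  (21 − 15.7759)²/15.7759 = 1.7299
  (13 − 27.8707)²/27.8707 = 7.9344
  (6 − 15.6466)²/15.6466 = 5.9474
  (9 − 14.2241)²/14.2241 = 1.9187
  (40 − 25.1293)²/25.1293 = 8.8000
χ² = 5.3625 + 1.7299 + 7.9344 + 5.9474 + 1.9187 + 8.8000 = 31.693
df = (2−1)(3−1) = 2. Since 31.693 > 9.21, reject the null hypothesis of independence at α = 0.01.

31.693; reject H₀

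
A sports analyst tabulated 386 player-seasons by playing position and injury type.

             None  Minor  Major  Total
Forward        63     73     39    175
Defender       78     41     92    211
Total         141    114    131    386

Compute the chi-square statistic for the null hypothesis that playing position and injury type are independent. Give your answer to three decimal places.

Grand total N = 386.
Expected counts (row total × column total / N):
  Forward, None: 175×141/386 = 63.9249
  Forward, Minor: 175×114/386 = 51.6839
  Forward, Major: 175×131/386 = 59.3912
  Defender, None: 211×141/386 = 77.0751
  Defender, Minor: 211×114/386 = 62.3161
  Defender, Major: 211×131/386 = 71.6088
Contributions (O − E)²/E:
  (63 − 63.9249)²/63.9249 = 0.0134
  (73 − 51.6839)²/51.6839 = 8.7914
  (39 − 59.3912)²/59.3912 = 7.0011
  (78 − 77.0751)²/77.0751 = 0.0111
  (41 − 62.3161)²/62.3161 = 7.2915
  (92 − 71.6088)²/71.6088 = 5.8066
χ² = 0.0134 + 8.7914 + 7.0011 + 0.0111 + 7.2915 + 5.8066 = 28.915

28.915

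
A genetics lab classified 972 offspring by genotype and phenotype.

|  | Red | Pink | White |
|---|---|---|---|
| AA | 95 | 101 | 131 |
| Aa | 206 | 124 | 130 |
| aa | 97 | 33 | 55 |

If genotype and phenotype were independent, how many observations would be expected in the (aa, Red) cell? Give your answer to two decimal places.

Row total (aa) = 185; column total (Red) = 398; grand total N = 972.
Expected count = (row total × column total) / N = 185 × 398 / 972 = 75.75.

75.75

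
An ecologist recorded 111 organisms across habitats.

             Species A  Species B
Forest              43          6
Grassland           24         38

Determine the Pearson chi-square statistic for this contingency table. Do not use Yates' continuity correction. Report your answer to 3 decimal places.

27.516

Row totals: 49, 62. Column totals: 67, 44. Grand total N = 111.
Expected counts (row total × column total / N):
  Forest, Species A: 49×67/111 = 29.5766
  Forest, Species B: 49×44/111 = 19.4234
  Grassland, Species A: 62×67/111 = 37.4234
  Grassland, Species B: 62×44/111 = 24.5766
Contributions (O − E)²/E:
  (43 − 29.5766)²/29.5766 = 6.0922
  (6 − 19.4234)²/19.4234 = 9.2768
  (24 − 37.4234)²/37.4234 = 4.8148
  (38 − 24.5766)²/24.5766 = 7.3317
χ² = 6.0922 + 9.2768 + 4.8148 + 7.3317 = 27.516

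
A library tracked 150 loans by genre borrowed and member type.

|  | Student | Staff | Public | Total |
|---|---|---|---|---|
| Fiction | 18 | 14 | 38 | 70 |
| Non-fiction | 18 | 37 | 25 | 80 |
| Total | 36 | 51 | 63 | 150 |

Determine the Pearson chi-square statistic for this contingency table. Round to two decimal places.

Grand total N = 150.
Expected counts (row total × column total / N):
  Fiction, Student: 70×36/150 = 16.800
  Fiction, Staff: 70×51/150 = 23.800
  Fiction, Public: 70×63/150 = 29.400
  Non-fiction, Student: 80×36/150 = 19.200
  Non-fiction, Staff: 80×51/150 = 27.200
  Non-fiction, Public: 80×63/150 = 33.600
Contributions (O − E)²/E:
  (18 − 16.800)²/16.800 = 0.0857
  (14 − 23.800)²/23.800 = 4.0353
  (38 − 29.400)²/29.400 = 2.5156
  (18 − 19.200)²/19.200 = 0.0750
  (37 − 27.200)²/27.200 = 3.5309
  (25 − 33.600)²/33.600 = 2.2012
χ² = 0.0857 + 4.0353 + 2.5156 + 0.0750 + 3.5309 + 2.2012 = 12.44

12.44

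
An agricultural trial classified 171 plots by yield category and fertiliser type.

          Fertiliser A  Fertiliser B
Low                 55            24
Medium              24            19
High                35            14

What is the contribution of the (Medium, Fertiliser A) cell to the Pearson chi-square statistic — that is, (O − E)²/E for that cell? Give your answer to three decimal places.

Row total (Medium) = 43; column total (Fertiliser A) = 114; N = 171.
Expected count E = 43 × 114 / 171 = 28.6667.
Contribution = (O − E)²/E = (24 − 28.6667)² / 28.6667 = 0.760.

0.760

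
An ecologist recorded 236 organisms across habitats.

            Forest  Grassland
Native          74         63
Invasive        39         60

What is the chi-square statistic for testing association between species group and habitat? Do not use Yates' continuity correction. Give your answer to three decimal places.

4.923

Row totals: 137, 99. Column totals: 113, 123. Grand total N = 236.
Expected counts (row total × column total / N):
  Native, Forest: 137×113/236 = 65.5975
  Native, Grassland: 137×123/236 = 71.4025
  Invasive, Forest: 99×113/236 = 47.4025
  Invasive, Grassland: 99×123/236 = 51.5975
Contributions (O − E)²/E:
  (74 − 65.5975)²/65.5975 = 1.0763
  (63 − 71.4025)²/71.4025 = 0.9888
  (39 − 47.4025)²/47.4025 = 1.4894
  (60 − 51.5975)²/51.5975 = 1.3683
χ² = 1.0763 + 0.9888 + 1.4894 + 1.3683 = 4.923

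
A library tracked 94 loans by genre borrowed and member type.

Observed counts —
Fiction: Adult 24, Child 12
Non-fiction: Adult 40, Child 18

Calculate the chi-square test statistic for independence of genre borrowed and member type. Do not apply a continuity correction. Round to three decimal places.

0.054

Row totals: 36, 58. Column totals: 64, 30. Grand total N = 94.
Expected counts (row total × column total / N):
  Fiction, Adult: 36×64/94 = 24.5106
  Fiction, Child: 36×30/94 = 11.4894
  Non-fiction, Adult: 58×64/94 = 39.4894
  Non-fiction, Child: 58×30/94 = 18.5106
Contributions (O − E)²/E:
  (24 − 24.5106)²/24.5106 = 0.0106
  (12 − 11.4894)²/11.4894 = 0.0227
  (40 − 39.4894)²/39.4894 = 0.0066
  (18 − 18.5106)²/18.5106 = 0.0141
χ² = 0.0106 + 0.0227 + 0.0066 + 0.0141 = 0.054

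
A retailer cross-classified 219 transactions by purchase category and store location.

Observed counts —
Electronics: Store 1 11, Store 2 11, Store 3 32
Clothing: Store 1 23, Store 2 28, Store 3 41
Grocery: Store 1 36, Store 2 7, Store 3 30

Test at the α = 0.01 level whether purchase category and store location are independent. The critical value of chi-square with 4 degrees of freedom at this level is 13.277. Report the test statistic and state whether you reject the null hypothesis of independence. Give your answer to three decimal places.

Row totals: 54, 92, 73. Column totals: 70, 46, 103. Grand total N = 219.
Expected counts (row total × column total / N):
  Electronics, Store 1: 54×70/219 = 17.2603
  Electronics, Store 2: 54×46/219 = 11.3425
  Electronics, Store 3: 54×103/219 = 25.3973
  Clothing, Store 1: 92×70/219 = 29.4064
  Clothing, Store 2: 92×46/219 = 19.3242
  Clothing, Store 3: 92×103/219 = 43.2694
  Grocery, Store 1: 73×70/219 = 23.3333
  Grocery, Store 2: 73×46/219 = 15.3333
  Grocery, Store 3: 73×103/219 = 34.3333
Contributions (O − E)²/E:
  (11 − 17.2603)²/17.2603 = 2.2706
  (11 − 11.3425)²/11.3425 = 0.0103
  (32 − 25.3973)²/25.3973 = 1.7165
  (23 − 29.4064)²/29.4064 = 1.3957
  (28 − 19.3242)²/19.3242 = 3.8951
  (41 − 43.2694)²/43.2694 = 0.1190
  (36 − 23.3333)²/23.3333 = 6.8762
  (7 − 15.3333)²/15.3333 = 4.5290
  (30 − 34.3333)²/34.3333 = 0.5469
χ² = 2.2706 + 0.0103 + 1.7165 + 1.3957 + 3.8951 + 0.1190 + 6.8762 + 4.5290 + 0.5469 = 21.359
df = (3−1)(3−1) = 4. Since 21.359 > 13.277, reject the null hypothesis of independence at α = 0.01.

21.359; reject H₀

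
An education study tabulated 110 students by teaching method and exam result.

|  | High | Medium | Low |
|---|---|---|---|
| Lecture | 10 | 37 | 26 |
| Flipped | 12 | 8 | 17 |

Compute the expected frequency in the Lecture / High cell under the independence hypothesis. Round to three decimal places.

Row total (Lecture) = 73; column total (High) = 22; grand total N = 110.
Expected count = (row total × column total) / N = 73 × 22 / 110 = 14.600.

14.600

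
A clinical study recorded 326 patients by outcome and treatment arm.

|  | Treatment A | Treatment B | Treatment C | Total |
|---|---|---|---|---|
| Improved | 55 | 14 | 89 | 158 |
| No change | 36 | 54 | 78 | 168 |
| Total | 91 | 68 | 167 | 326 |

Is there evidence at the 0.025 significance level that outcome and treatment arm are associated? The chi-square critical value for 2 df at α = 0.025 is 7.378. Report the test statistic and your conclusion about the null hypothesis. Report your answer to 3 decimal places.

27.941; reject H₀

Grand total N = 326.
Expected counts (row total × column total / N):
  Improved, Treatment A: 158×91/326 = 44.1043
  Improved, Treatment B: 158×68/326 = 32.9571
  Improved, Treatment C: 158×167/326 = 80.9387
  No change, Treatment A: 168×91/326 = 46.8957
  No change, Treatment B: 168×68/326 = 35.0429
  No change, Treatment C: 168×167/326 = 86.0613
Contributions (O − E)²/E:
  (55 − 44.1043)²/44.1043 = 2.6917
  (14 − 32.9571)²/32.9571 = 10.9042
  (89 − 80.9387)²/80.9387 = 0.8029
  (36 − 46.8957)²/46.8957 = 2.5315
  (54 − 35.0429)²/35.0429 = 10.2552
  (78 − 86.0613)²/86.0613 = 0.7551
χ² = 2.6917 + 10.9042 + 0.8029 + 2.5315 + 10.2552 + 0.7551 = 27.941
df = (2−1)(3−1) = 2. Since 27.941 > 7.378, reject the null hypothesis of independence at α = 0.025.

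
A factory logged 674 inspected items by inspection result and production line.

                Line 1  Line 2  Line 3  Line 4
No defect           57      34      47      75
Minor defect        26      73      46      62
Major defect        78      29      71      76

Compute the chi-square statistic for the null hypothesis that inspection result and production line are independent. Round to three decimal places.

Row totals: 213, 207, 254. Column totals: 161, 136, 164, 213. Grand total N = 674.
Expected counts (row total × column total / N):
  No defect, Line 1: 213×161/674 = 50.8798
  No defect, Line 2: 213×136/674 = 42.9792
  No defect, Line 3: 213×164/674 = 51.8279
  No defect, Line 4: 213×213/674 = 67.3131
  Minor defect, Line 1: 207×161/674 = 49.4466
  Minor defect, Line 2: 207×136/674 = 41.7685
  Minor defect, Line 3: 207×164/674 = 50.3680
  Minor defect, Line 4: 207×213/674 = 65.4169
  Major defect, Line 1: 254×161/674 = 60.6736
  Major defect, Line 2: 254×136/674 = 51.2522
  Major defect, Line 3: 254×164/674 = 61.8042
  Major defect, Line 4: 254×213/674 = 80.2700
Contributions (O − E)²/E:
  (57 − 50.8798)²/50.8798 = 0.7362
  (34 − 42.9792)²/42.9792 = 1.8759
  (47 − 51.8279)²/51.8279 = 0.4497
  (75 − 67.3131)²/67.3131 = 0.8778
  (26 − 49.4466)²/49.4466 = 11.1179
  (73 − 41.7685)²/41.7685 = 23.3527
  (46 − 50.3680)²/50.3680 = 0.3788
  (62 − 65.4169)²/65.4169 = 0.1785
  (78 − 60.6736)²/60.6736 = 4.9479
  (29 − 51.2522)²/51.2522 = 9.6613
  (71 − 61.8042)²/61.8042 = 1.3682
  (76 − 80.2700)²/80.2700 = 0.2271
χ² = 0.7362 + 1.8759 + 0.4497 + 0.8778 + 11.1179 + 23.3527 + 0.3788 + 0.1785 + 4.9479 + 9.6613 + 1.3682 + 0.2271 = 55.172

55.172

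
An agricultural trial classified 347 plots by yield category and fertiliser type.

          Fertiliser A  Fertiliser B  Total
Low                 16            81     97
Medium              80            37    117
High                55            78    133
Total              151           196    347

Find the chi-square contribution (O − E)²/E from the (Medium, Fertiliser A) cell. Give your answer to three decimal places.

Row total (Medium) = 117; column total (Fertiliser A) = 151; N = 347.
Expected count E = 117 × 151 / 347 = 50.91354.
Contribution = (O − E)²/E = (80 − 50.91354)² / 50.91354 = 16.617.

16.617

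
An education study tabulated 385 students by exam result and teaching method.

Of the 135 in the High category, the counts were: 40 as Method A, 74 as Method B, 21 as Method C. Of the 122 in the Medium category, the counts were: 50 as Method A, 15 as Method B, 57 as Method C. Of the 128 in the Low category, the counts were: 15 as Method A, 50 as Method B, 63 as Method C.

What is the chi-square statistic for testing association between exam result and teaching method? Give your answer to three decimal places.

Row totals: 135, 122, 128. Column totals: 105, 139, 141. Grand total N = 385.
Expected counts (row total × column total / N):
  High, Method A: 135×105/385 = 36.8182
  High, Method B: 135×139/385 = 48.7403
  High, Method C: 135×141/385 = 49.4416
  Medium, Method A: 122×105/385 = 33.2727
  Medium, Method B: 122×139/385 = 44.0468
  Medium, Method C: 122×141/385 = 44.6805
  Low, Method A: 128×105/385 = 34.9091
  Low, Method B: 128×139/385 = 46.2130
  Low, Method C: 128×141/385 = 46.8779
Contributions (O − E)²/E:
  (40 − 36.8182)²/36.8182 = 0.2750
  (74 − 48.7403)²/48.7403 = 13.0909
  (21 − 49.4416)²/49.4416 = 16.3612
  (50 − 33.2727)²/33.2727 = 8.4094
  (15 − 44.0468)²/44.0468 = 19.1550
  (57 − 44.6805)²/44.6805 = 3.3968
  (15 − 34.9091)²/34.9091 = 11.3544
  (50 − 46.2130)²/46.2130 = 0.3103
  (63 − 46.8779)²/46.8779 = 5.5447
χ² = 0.2750 + 13.0909 + 16.3612 + 8.4094 + 19.1550 + 3.3968 + 11.3544 + 0.3103 + 5.5447 = 77.898

77.898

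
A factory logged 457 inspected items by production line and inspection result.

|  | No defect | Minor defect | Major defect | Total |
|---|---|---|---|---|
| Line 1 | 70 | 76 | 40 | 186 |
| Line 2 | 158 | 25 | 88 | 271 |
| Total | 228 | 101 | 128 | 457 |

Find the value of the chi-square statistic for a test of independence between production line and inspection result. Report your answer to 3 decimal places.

64.126

Grand total N = 457.
Expected counts (row total × column total / N):
  Line 1, No defect: 186×228/457 = 92.7965
  Line 1, Minor defect: 186×101/457 = 41.1072
  Line 1, Major defect: 186×128/457 = 52.0963
  Line 2, No defect: 271×228/457 = 135.2035
  Line 2, Minor defect: 271×101/457 = 59.8928
  Line 2, Major defect: 271×128/457 = 75.9037
Contributions (O − E)²/E:
  (70 − 92.7965)²/92.7965 = 5.6002
  (76 − 41.1072)²/41.1072 = 29.6179
  (40 − 52.0963)²/52.0963 = 2.8087
  (158 − 135.2035)²/135.2035 = 3.8437
  (25 − 59.8928)²/59.8928 = 20.3281
  (88 − 75.9037)²/75.9037 = 1.9277
χ² = 5.6002 + 29.6179 + 2.8087 + 3.8437 + 20.3281 + 1.9277 = 64.126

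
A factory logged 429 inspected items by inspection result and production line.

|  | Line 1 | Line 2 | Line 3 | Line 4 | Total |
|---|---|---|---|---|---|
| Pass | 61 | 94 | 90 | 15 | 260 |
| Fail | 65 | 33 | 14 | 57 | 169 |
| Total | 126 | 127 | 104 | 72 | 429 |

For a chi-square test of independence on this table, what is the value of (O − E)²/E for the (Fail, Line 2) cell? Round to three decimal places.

Row total (Fail) = 169; column total (Line 2) = 127; N = 429.
Expected count E = 169 × 127 / 429 = 50.0303.
Contribution = (O − E)²/E = (33 − 50.0303)² / 50.0303 = 5.797.

5.797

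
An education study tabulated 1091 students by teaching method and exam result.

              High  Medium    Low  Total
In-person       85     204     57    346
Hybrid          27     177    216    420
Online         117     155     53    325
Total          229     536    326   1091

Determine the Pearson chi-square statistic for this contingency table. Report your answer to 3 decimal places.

196.648

Grand total N = 1091.
Expected counts (row total × column total / N):
  In-person, High: 346×229/1091 = 72.6251
  In-person, Medium: 346×536/1091 = 169.9872
  In-person, Low: 346×326/1091 = 103.3877
  Hybrid, High: 420×229/1091 = 88.1577
  Hybrid, Medium: 420×536/1091 = 206.3428
  Hybrid, Low: 420×326/1091 = 125.4995
  Online, High: 325×229/1091 = 68.2172
  Online, Medium: 325×536/1091 = 159.6700
  Online, Low: 325×326/1091 = 97.1127
Contributions (O − E)²/E:
  (85 − 72.6251)²/72.6251 = 2.1086
  (204 − 169.9872)²/169.9872 = 6.8056
  (57 − 103.3877)²/103.3877 = 20.8131
  (27 − 88.1577)²/88.1577 = 42.4270
  (177 − 206.3428)²/206.3428 = 4.1727
  (216 − 125.4995)²/125.4995 = 65.2619
  (117 − 68.2172)²/68.2172 = 34.8851
  (155 − 159.6700)²/159.6700 = 0.1366
  (53 − 97.1127)²/97.1127 = 20.0379
χ² = 2.1086 + 6.8056 + 20.8131 + 42.4270 + 4.1727 + 65.2619 + 34.8851 + 0.1366 + 20.0379 = 196.648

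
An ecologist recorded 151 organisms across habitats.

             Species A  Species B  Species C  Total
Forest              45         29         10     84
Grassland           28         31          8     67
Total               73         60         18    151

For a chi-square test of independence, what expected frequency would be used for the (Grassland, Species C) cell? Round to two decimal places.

Row total (Grassland) = 67; column total (Species C) = 18; grand total N = 151.
Expected count = (row total × column total) / N = 67 × 18 / 151 = 7.99.

7.99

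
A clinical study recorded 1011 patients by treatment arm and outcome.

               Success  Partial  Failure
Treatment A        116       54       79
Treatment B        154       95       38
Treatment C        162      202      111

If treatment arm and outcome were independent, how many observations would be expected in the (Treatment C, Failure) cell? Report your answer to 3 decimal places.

107.122

Row total (Treatment C) = 475; column total (Failure) = 228; grand total N = 1011.
Expected count = (row total × column total) / N = 475 × 228 / 1011 = 107.122.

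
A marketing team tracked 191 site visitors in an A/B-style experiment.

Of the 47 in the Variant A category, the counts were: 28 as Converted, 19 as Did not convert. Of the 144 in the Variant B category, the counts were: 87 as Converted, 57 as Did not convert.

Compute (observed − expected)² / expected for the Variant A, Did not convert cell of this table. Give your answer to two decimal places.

0.00

Row total (Variant A) = 47; column total (Did not convert) = 76; N = 191.
Expected count E = 47 × 76 / 191 = 18.702.
Contribution = (O − E)²/E = (19 − 18.702)² / 18.702 = 0.00.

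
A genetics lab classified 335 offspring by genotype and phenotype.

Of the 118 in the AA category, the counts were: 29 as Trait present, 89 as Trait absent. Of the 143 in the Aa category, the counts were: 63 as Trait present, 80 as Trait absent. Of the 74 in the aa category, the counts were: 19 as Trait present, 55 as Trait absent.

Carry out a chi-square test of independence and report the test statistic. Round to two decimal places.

Row totals: 118, 143, 74. Column totals: 111, 224. Grand total N = 335.
Expected counts (row total × column total / N):
  AA, Trait present: 118×111/335 = 39.099
  AA, Trait absent: 118×224/335 = 78.901
  Aa, Trait present: 143×111/335 = 47.382
  Aa, Trait absent: 143×224/335 = 95.618
  aa, Trait present: 74×111/335 = 24.519
  aa, Trait absent: 74×224/335 = 49.481
Contributions (O − E)²/E:
  (29 − 39.099)²/39.099 = 2.6085
  (89 − 78.901)²/78.901 = 1.2926
  (63 − 47.382)²/47.382 = 5.1480
  (80 − 95.618)²/95.618 = 2.5510
  (19 − 24.519)²/24.519 = 1.2423
  (55 − 49.481)²/49.481 = 0.6156
χ² = 2.6085 + 1.2926 + 5.1480 + 2.5510 + 1.2423 + 0.6156 = 13.46

13.46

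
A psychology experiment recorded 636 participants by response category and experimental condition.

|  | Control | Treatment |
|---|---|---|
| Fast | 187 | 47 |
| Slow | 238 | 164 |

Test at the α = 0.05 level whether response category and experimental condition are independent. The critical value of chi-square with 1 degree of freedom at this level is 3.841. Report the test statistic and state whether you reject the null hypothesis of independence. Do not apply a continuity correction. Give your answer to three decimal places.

Row totals: 234, 402. Column totals: 425, 211. Grand total N = 636.
Expected counts (row total × column total / N):
  Fast, Control: 234×425/636 = 156.3679
  Fast, Treatment: 234×211/636 = 77.6321
  Slow, Control: 402×425/636 = 268.6321
  Slow, Treatment: 402×211/636 = 133.3679
Contributions (O − E)²/E:
  (187 − 156.3679)²/156.3679 = 6.0008
  (47 − 77.6321)²/77.6321 = 12.0868
  (238 − 268.6321)²/268.6321 = 3.4930
  (164 − 133.3679)²/133.3679 = 7.0356
χ² = 6.0008 + 12.0868 + 3.4930 + 7.0356 = 28.616
df = (2−1)(2−1) = 1. Since 28.616 > 3.841, reject the null hypothesis of independence at α = 0.05.

28.616; reject H₀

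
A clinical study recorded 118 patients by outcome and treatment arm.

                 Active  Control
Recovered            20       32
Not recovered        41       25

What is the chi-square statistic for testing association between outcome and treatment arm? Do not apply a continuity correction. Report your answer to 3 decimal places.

Row totals: 52, 66. Column totals: 61, 57. Grand total N = 118.
Expected counts (row total × column total / N):
  Recovered, Active: 52×61/118 = 26.8814
  Recovered, Control: 52×57/118 = 25.1186
  Not recovered, Active: 66×61/118 = 34.1186
  Not recovered, Control: 66×57/118 = 31.8814
Contributions (O − E)²/E:
  (20 − 26.8814)²/26.8814 = 1.7616
  (32 − 25.1186)²/25.1186 = 1.8852
  (41 − 34.1186)²/34.1186 = 1.3879
  (25 − 31.8814)²/31.8814 = 1.4853
χ² = 1.7616 + 1.8852 + 1.3879 + 1.4853 = 6.520

6.520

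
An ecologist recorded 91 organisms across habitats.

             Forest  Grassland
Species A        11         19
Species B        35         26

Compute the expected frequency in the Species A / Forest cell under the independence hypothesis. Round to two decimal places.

15.16

Row total (Species A) = 30; column total (Forest) = 46; grand total N = 91.
Expected count = (row total × column total) / N = 30 × 46 / 91 = 15.16.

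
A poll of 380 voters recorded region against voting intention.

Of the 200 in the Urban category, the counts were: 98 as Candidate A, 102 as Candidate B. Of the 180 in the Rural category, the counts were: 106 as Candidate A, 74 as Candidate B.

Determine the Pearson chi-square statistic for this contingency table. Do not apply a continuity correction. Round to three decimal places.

Row totals: 200, 180. Column totals: 204, 176. Grand total N = 380.
Expected counts (row total × column total / N):
  Urban, Candidate A: 200×204/380 = 107.3684
  Urban, Candidate B: 200×176/380 = 92.6316
  Rural, Candidate A: 180×204/380 = 96.6316
  Rural, Candidate B: 180×176/380 = 83.3684
Contributions (O − E)²/E:
  (98 − 107.3684)²/107.3684 = 0.8174
  (102 − 92.6316)²/92.6316 = 0.9475
  (106 − 96.6316)²/96.6316 = 0.9083
  (74 − 83.3684)²/83.3684 = 1.0528
χ² = 0.8174 + 0.9475 + 0.9083 + 1.0528 = 3.726

3.726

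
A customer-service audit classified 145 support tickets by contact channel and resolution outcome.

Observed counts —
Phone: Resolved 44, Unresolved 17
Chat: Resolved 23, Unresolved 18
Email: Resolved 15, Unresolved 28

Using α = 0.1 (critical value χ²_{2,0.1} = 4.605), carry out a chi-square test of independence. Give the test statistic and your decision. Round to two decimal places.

Row totals: 61, 41, 43. Column totals: 82, 63. Grand total N = 145.
Expected counts (row total × column total / N):
  Phone, Resolved: 61×82/145 = 34.4966
  Phone, Unresolved: 61×63/145 = 26.5034
  Chat, Resolved: 41×82/145 = 23.1862
  Chat, Unresolved: 41×63/145 = 17.8138
  Email, Resolved: 43×82/145 = 24.3172
  Email, Unresolved: 43×63/145 = 18.6828
Contributions (O − E)²/E:
  (44 − 34.4966)²/34.4966 = 2.6181
  (17 − 26.5034)²/26.5034 = 3.4077
  (23 − 23.1862)²/23.1862 = 0.0015
  (18 − 17.8138)²/17.8138 = 0.0019
  (15 − 24.3172)²/24.3172 = 3.5699
  (28 − 18.6828)²/18.6828 = 4.6465
χ² = 2.6181 + 3.4077 + 0.0015 + 0.0019 + 3.5699 + 4.6465 = 14.25
df = (3−1)(2−1) = 2. Since 14.25 > 4.605, reject the null hypothesis of independence at α = 0.1.

14.25; reject H₀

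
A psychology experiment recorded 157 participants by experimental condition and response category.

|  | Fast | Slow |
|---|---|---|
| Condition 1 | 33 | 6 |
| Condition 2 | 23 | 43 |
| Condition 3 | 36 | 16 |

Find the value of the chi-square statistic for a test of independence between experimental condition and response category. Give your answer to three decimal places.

28.649

Row totals: 39, 66, 52. Column totals: 92, 65. Grand total N = 157.
Expected counts (row total × column total / N):
  Condition 1, Fast: 39×92/157 = 22.8535
  Condition 1, Slow: 39×65/157 = 16.1465
  Condition 2, Fast: 66×92/157 = 38.6752
  Condition 2, Slow: 66×65/157 = 27.3248
  Condition 3, Fast: 52×92/157 = 30.4713
  Condition 3, Slow: 52×65/157 = 21.5287
Contributions (O − E)²/E:
  (33 − 22.8535)²/22.8535 = 4.5048
  (6 − 16.1465)²/16.1465 = 6.3761
  (23 − 38.6752)²/38.6752 = 6.3532
  (43 − 27.3248)²/27.3248 = 8.9923
  (36 − 30.4713)²/30.4713 = 1.0031
  (16 − 21.5287)²/21.5287 = 1.4198
χ² = 4.5048 + 6.3761 + 6.3532 + 8.9923 + 1.0031 + 1.4198 = 28.649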